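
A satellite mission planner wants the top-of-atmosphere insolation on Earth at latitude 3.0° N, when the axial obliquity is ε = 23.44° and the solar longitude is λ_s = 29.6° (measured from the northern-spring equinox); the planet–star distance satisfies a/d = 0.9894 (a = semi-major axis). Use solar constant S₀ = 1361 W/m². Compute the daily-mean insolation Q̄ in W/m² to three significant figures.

Q̄ ≈ 422 W/m²

Solar declination: sin δ = sin ε · sin λ_s = sin 23.44° × sin 29.6° = 0.19648, so δ = +11.331°.
cos H₀ = −tan(+3.0°) tan(+11.331°) = -0.0105, H₀ = 1.5813 rad.
Bracket: H₀ sin φ sin δ + cos φ cos δ sin H₀ = 1.5813×0.05234×0.19648 + 0.99863×0.98051×0.99994 = 0.016262 + 0.979108 = 0.995370.
Inverse-square distance factor (a/d)² = 0.9894² = 0.978912.
Q̄ = (S₀/π) × 0.978912 × [bracket] = (1361/π) × 0.978912 × 0.995370 = 422.1 W/m².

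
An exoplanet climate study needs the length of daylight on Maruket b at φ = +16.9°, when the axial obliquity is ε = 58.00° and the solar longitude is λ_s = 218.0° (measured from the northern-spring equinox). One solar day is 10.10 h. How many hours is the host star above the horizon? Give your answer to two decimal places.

Solar declination: sin δ = sin ε · sin λ_s = sin 58.00° × sin 218.0° = -0.52211, so δ = -31.474°.
cos H₀ = −tan φ · tan δ = −tan(+16.9°) × tan(-31.474°) = 0.1860, so H₀ = 1.3837 rad = 79.28°.
Daylight = 2H₀/(2π) × 10.10 h = (1.3837/π) × 10.10 = 4.45 h.

4.45 h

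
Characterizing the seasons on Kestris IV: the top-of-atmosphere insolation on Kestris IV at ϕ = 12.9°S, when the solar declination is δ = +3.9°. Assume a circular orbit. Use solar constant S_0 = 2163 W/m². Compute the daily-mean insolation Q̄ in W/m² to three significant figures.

Q̄ ≈ 653 W/m²

cos h₀ = −tan(-12.9°) tan(+3.900°) = 0.0156, h₀ = 1.5552 rad.
Bracket: h₀ sin ϕ sin δ + cos ϕ cos δ sin h₀ = 1.5552×-0.22325×0.06802 + 0.97476×0.99768×0.99988 = -0.023616 + 0.972382 = 0.948766.
Q̄ = (S_0/π) × [bracket] = (2163/π) × 0.948766 = 653.2 W/m².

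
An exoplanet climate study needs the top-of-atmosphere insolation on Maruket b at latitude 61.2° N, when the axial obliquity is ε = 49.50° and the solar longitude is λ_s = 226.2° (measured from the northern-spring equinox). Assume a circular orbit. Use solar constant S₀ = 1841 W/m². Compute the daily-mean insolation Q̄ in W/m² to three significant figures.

Solar declination: sin δ = sin ε · sin λ_s = sin 49.50° × sin 226.2° = -0.54883, so δ = -33.287°.
cos H₀ = −tan(+61.2°) tan(-33.287°) = 1.1943 ≥ 1 ⇒ polar night, H₀ = 0 and Q̄ = 0.

Q̄ ≈ 0.00 W/m²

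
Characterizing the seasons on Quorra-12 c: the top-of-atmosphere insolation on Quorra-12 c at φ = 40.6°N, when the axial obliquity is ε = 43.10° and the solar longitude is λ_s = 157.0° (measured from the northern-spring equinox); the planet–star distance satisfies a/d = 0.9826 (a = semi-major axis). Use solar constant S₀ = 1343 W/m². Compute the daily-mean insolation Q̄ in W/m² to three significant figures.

Q̄ ≈ 423 W/m²

Solar declination: sin δ = sin ε · sin λ_s = sin 43.10° × sin 157.0° = 0.26698, so δ = +15.484°.
cos H₀ = −tan(+40.6°) tan(+15.484°) = -0.2374, H₀ = 1.8105 rad.
Bracket: H₀ sin φ sin δ + cos φ cos δ sin H₀ = 1.8105×0.65077×0.26698 + 0.75927×0.96370×0.97140 = 0.314561 + 0.710782 = 1.025343.
Inverse-square distance factor (a/d)² = 0.9826² = 0.965503.
Q̄ = (S₀/π) × 0.965503 × [bracket] = (1343/π) × 0.965503 × 1.025343 = 423.2 W/m².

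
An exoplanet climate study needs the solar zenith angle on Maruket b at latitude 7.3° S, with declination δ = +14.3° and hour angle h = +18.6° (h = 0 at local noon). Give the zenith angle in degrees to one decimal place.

cos θ_z = sin φ sin δ + cos φ cos δ cos h = -0.031385 + 0.910958 = 0.879573.
θ_z = arccos(0.879573) = 28.4°.

θ_z = 28.4°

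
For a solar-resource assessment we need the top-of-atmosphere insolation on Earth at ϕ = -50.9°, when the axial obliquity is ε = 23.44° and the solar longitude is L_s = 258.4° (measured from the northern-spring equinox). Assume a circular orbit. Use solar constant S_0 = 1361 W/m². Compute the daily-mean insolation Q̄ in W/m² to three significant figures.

Q̄ ≈ 492 W/m²

Solar declination: sin δ = sin ε · sin L_s = sin 23.44° × sin 258.4° = -0.38966, so δ = -22.934°.
cos h₀ = −tan(-50.9°) tan(-22.934°) = -0.5206, h₀ = 2.1184 rad.
Bracket: h₀ sin ϕ sin δ + cos ϕ cos δ sin h₀ = 2.1184×-0.77605×-0.38966 + 0.63068×0.92096×0.85378 = 0.640595 + 0.495902 = 1.136497.
Q̄ = (S_0/π) × [bracket] = (1361/π) × 1.136497 = 492.4 W/m².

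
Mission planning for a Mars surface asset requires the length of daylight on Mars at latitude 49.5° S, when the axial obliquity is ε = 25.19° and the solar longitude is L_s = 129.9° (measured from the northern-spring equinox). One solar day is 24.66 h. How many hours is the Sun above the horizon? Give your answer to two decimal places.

9.06 h

Solar declination: sin δ = sin ε · sin L_s = sin 25.19° × sin 129.9° = 0.32652, so δ = +19.058°.
cos h₀ = −tan ϕ · tan δ = −tan(-49.5°) × tan(+19.058°) = 0.4045, so h₀ = 1.1544 rad = 66.14°.
Daylight = 2h₀/(2π) × 24.66 h = (1.1544/π) × 24.66 = 9.06 h.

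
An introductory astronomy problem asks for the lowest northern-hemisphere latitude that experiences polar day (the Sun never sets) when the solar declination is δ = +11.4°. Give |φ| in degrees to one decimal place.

|φ| = 78.6°

Polar day requires cos H₀ = −tan φ tan δ ≤ −1, i.e. tan φ tan δ ≥ 1.
The boundary is |tan φ| · |tan δ| = 1, so |φ| = 90° − |δ| = 90° − 11.4° = 78.6° in the northern hemisphere.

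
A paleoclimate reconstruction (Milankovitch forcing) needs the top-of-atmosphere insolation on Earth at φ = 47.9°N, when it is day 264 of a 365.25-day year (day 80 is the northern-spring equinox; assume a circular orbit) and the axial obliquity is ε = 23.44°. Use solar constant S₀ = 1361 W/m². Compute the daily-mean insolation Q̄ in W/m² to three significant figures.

Solar longitude: λ_s = 360° × (264 − 80)/365.25 = 181.355°.
sin δ = sin 23.44° × sin 181.355° = -0.00941, so δ = -0.539°.
cos H₀ = −tan(+47.9°) tan(-0.539°) = 0.0104, H₀ = 1.5604 rad.
Bracket: H₀ sin φ sin δ + cos φ cos δ sin H₀ = 1.5604×0.74198×-0.00941 + 0.67043×0.99996×0.99995 = -0.010895 + 0.670370 = 0.659475.
Q̄ = (S₀/π) × [bracket] = (1361/π) × 0.659475 = 285.7 W/m².

Q̄ ≈ 286 W/m²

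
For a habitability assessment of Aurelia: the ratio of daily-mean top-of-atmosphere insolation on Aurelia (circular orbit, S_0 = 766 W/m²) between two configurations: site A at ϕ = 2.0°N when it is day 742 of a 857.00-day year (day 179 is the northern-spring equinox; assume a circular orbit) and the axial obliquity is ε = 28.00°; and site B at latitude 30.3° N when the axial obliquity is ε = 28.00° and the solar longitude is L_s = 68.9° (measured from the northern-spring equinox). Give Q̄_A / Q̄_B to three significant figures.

— Configuration A (ϕ=+2.0°):
Solar longitude: L_s = 360° × (742 − 179)/857.00 = 236.499°.
sin δ = sin 28.00° × sin 236.499° = -0.39148, so δ = -23.047°.
cos h₀ = −tan(+2.0°) tan(-23.047°) = 0.0149, h₀ = 1.5559 rad.
Bracket: h₀ sin ϕ sin δ + cos ϕ cos δ sin h₀ = 1.5559×0.03490×-0.39148 + 0.99939×0.92019×0.99989 = -0.021258 + 0.919528 = 0.898270.
Q̄ = (S_0/π) × [bracket] = (766/π) × 0.898270 = 219.02 W/m².
— Configuration B (ϕ=+30.3°):
Solar declination: sin δ = sin ε · sin L_s = sin 28.00° × sin 68.9° = 0.43800, so δ = +25.976°.
cos h₀ = −tan(+30.3°) tan(+25.976°) = -0.2847, h₀ = 1.8595 rad.
Bracket: h₀ sin ϕ sin δ + cos ϕ cos δ sin h₀ = 1.8595×0.50453×0.43800 + 0.86340×0.89898×0.95862 = 0.410920 + 0.744061 = 1.154981.
Q̄ = (S_0/π) × [bracket] = (766/π) × 1.154981 = 281.61 W/m².
Ratio Q̄_A / Q̄_B = 219.02 / 281.61 = 0.7777.

Q̄_A / Q̄_B ≈ 0.778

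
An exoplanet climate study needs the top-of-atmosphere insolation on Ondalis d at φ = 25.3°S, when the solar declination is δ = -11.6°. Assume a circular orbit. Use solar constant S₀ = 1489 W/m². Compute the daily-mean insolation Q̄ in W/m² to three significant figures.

Q̄ ≈ 486 W/m²

cos H₀ = −tan(-25.3°) tan(-11.600°) = -0.0970, H₀ = 1.6680 rad.
Bracket: H₀ sin φ sin δ + cos φ cos δ sin H₀ = 1.6680×-0.42736×-0.20108 + 0.90408×0.97958×0.99528 = 0.143337 + 0.881439 = 1.024776.
Q̄ = (S₀/π) × [bracket] = (1489/π) × 1.024776 = 485.7 W/m².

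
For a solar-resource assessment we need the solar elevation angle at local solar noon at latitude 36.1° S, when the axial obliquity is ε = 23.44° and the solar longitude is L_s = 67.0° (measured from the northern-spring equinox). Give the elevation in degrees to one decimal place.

32.4°

Solar declination: sin δ = sin ε · sin L_s = sin 23.44° × sin 67.0° = 0.36617, so δ = +21.479°.
At local noon the hour angle is zero, so the zenith angle equals |ϕ − δ| = |-36.1° − (+21.479°)| = 57.579°.
Elevation = 90° − 57.579° = 32.4°.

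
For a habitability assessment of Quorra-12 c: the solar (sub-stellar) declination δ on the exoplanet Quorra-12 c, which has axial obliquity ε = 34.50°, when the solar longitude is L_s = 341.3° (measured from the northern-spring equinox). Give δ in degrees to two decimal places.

sin δ = sin ε · sin L_s = sin 34.50° × sin 341.3° = -0.181597.
δ = arcsin(-0.181597) = -10.46°.

δ = -10.46°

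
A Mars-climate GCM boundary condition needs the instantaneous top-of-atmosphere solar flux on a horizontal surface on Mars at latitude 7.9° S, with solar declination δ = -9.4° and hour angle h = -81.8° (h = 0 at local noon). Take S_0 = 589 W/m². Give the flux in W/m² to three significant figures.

cos θ_z = sin ϕ sin δ + cos ϕ cos δ cos h = 0.022448 + 0.139378 = 0.161826.
Flux = S_0 · cos θ_z = 589 × 0.161826 = 95.32 W/m².

95.3 W/m²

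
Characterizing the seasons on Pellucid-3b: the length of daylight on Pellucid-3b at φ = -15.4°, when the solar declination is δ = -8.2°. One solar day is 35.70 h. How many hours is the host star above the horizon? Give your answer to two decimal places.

cos H₀ = −tan φ · tan δ = −tan(-15.4°) × tan(-8.200°) = -0.0397, so H₀ = 1.6105 rad = 92.27°.
Daylight = 2H₀/(2π) × 35.70 h = (1.6105/π) × 35.70 = 18.30 h.

18.30 h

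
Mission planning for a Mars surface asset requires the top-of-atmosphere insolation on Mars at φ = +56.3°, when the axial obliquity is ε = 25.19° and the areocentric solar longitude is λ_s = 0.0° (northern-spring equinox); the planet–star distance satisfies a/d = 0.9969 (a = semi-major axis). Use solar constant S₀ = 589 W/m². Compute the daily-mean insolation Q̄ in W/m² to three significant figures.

Q̄ ≈ 103 W/m²

sin δ = sin 25.19° × sin 0.0° = 0.00000, so δ = +0.000°.
cos H₀ = −tan(+56.3°) tan(+0.000°) = -0.0000, H₀ = 1.5708 rad.
Bracket: H₀ sin φ sin δ + cos φ cos δ sin H₀ = 1.5708×0.83195×0.00000 + 0.55484×1.00000×1.00000 = 0.000000 + 0.554840 = 0.554840.
Inverse-square distance factor (a/d)² = 0.9969² = 0.993810.
Q̄ = (S₀/π) × 0.993810 × [bracket] = (589/π) × 0.993810 × 0.554840 = 103.4 W/m².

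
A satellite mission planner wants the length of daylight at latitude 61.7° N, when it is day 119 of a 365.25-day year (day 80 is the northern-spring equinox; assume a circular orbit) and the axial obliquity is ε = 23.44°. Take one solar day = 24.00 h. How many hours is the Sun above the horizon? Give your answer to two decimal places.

15.77 h

Solar longitude: λ_s = 360° × (119 − 80)/365.25 = 38.439°.
sin δ = sin 23.44° × sin 38.439° = 0.24730, so δ = +14.318°.
cos H₀ = −tan φ · tan δ = −tan(+61.7°) × tan(+14.318°) = -0.4740, so H₀ = 2.0646 rad = 118.29°.
Daylight = 2H₀/(2π) × 24.00 h = (2.0646/π) × 24.00 = 15.77 h.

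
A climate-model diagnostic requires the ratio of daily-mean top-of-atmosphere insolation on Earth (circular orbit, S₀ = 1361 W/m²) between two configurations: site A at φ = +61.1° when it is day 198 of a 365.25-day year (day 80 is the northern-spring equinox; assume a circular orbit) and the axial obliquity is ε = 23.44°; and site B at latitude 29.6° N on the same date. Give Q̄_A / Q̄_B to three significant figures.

— Configuration A (φ=+61.1°):
Solar longitude: λ_s = 360° × (198 − 80)/365.25 = 116.304°.
sin δ = sin 23.44° × sin 116.304° = 0.35660, so δ = +20.892°.
cos H₀ = −tan(+61.1°) tan(+20.892°) = -0.6914, H₀ = 2.3343 rad.
Bracket: H₀ sin φ sin δ + cos φ cos δ sin H₀ = 2.3343×0.87546×0.35660 + 0.48328×0.93426×0.72244 = 0.728743 + 0.326188 = 1.054931.
Q̄ = (S₀/π) × [bracket] = (1361/π) × 1.054931 = 457.02 W/m².
— Configuration B (φ=+29.6°):
cos H₀ = −tan(+29.6°) tan(+20.892°) = -0.2168, H₀ = 1.7894 rad.
Bracket: H₀ sin φ sin δ + cos φ cos δ sin H₀ = 1.7894×0.49394×0.35660 + 0.86949×0.93426×0.97621 = 0.315183 + 0.793004 = 1.108187.
Q̄ = (S₀/π) × [bracket] = (1361/π) × 1.108187 = 480.09 W/m².
Ratio Q̄_A / Q̄_B = 457.02 / 480.09 = 0.9519.

Q̄_A / Q̄_B ≈ 0.952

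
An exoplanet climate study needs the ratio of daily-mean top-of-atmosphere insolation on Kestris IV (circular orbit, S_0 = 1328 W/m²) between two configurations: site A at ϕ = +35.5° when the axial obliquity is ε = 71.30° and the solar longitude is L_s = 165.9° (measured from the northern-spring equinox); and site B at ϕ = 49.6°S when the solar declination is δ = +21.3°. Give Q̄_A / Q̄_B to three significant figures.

— Configuration A (ϕ=+35.5°):
Solar declination: sin δ = sin ε · sin L_s = sin 71.30° × sin 165.9° = 0.23075, so δ = +13.342°.
cos h₀ = −tan(+35.5°) tan(+13.342°) = -0.1692, h₀ = 1.7408 rad.
Bracket: h₀ sin ϕ sin δ + cos ϕ cos δ sin h₀ = 1.7408×0.58070×0.23075 + 0.81412×0.97301×0.98559 = 0.233261 + 0.780732 = 1.013993.
Q̄ = (S_0/π) × [bracket] = (1328/π) × 1.013993 = 428.63 W/m².
— Configuration B (ϕ=-49.6°):
cos h₀ = −tan(-49.6°) tan(+21.300°) = 0.4581, h₀ = 1.0949 rad.
Bracket: h₀ sin ϕ sin δ + cos ϕ cos δ sin h₀ = 1.0949×-0.76154×0.36325 + 0.64812×0.93169×0.88889 = -0.302882 + 0.536753 = 0.233871.
Q̄ = (S_0/π) × [bracket] = (1328/π) × 0.233871 = 98.861 W/m².
Ratio Q̄_A / Q̄_B = 428.63 / 98.861 = 4.336.

Q̄_A / Q̄_B ≈ 4.34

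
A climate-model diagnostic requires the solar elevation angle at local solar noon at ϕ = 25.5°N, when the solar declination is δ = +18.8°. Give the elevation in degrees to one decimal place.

83.3°

At local noon the hour angle is zero, so the zenith angle equals |ϕ − δ| = |+25.5° − (+18.800°)| = 6.700°.
Elevation = 90° − 6.700° = 83.3°.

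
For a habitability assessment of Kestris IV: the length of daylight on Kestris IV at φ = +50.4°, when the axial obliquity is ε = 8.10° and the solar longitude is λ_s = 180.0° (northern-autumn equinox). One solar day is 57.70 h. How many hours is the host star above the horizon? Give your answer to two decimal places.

Solar declination: sin δ = sin ε · sin λ_s = sin 8.10° × sin 180.0° = 0.00000, so δ = +0.000°.
cos H₀ = −tan φ · tan δ = −tan(+50.4°) × tan(+0.000°) = -0.0000, so H₀ = 1.5708 rad = 90.00°.
Daylight = 2H₀/(2π) × 57.70 h = (1.5708/π) × 57.70 = 28.85 h.

28.85 h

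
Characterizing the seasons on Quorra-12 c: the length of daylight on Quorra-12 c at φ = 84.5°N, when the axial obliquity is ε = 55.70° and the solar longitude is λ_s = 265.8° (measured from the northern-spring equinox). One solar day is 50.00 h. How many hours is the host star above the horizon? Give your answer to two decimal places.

0.00 h

Solar declination: sin δ = sin ε · sin λ_s = sin 55.70° × sin 265.8° = -0.82388, so δ = -55.475°.
cos H₀ = −tan φ · tan δ = 15.0968 ≥ 1, so the host star never rises (polar night) and H₀ = 0.
Daylight = 2H₀/(2π) × 50.00 h = (0.0000/π) × 50.00 = 0.00 h.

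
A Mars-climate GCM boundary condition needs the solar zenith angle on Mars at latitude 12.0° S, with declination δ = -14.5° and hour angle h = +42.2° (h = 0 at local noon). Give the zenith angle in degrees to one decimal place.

θ_z = 41.1°

cos θ_z = sin φ sin δ + cos φ cos δ cos h = 0.052057 + 0.701536 = 0.753593.
θ_z = arccos(0.753593) = 41.1°.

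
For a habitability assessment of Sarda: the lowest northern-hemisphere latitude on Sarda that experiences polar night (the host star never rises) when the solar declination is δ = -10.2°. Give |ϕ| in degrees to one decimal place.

|ϕ| = 79.8°

Polar night requires cos h₀ = −tan ϕ tan δ ≥ 1, i.e. tan ϕ tan δ ≤ −1.
The boundary is |tan ϕ| · |tan δ| = 1, so |ϕ| = 90° − |δ| = 90° − 10.2° = 79.8° in the northern hemisphere.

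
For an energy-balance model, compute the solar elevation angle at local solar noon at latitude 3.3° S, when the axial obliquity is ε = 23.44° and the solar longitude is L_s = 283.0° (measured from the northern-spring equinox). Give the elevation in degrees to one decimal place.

70.5°

Solar declination: sin δ = sin ε · sin L_s = sin 23.44° × sin 283.0° = -0.38759, so δ = -22.805°.
At local noon the hour angle is zero, so the zenith angle equals |ϕ − δ| = |-3.3° − (-22.805°)| = 19.505°.
Elevation = 90° − 19.505° = 70.5°.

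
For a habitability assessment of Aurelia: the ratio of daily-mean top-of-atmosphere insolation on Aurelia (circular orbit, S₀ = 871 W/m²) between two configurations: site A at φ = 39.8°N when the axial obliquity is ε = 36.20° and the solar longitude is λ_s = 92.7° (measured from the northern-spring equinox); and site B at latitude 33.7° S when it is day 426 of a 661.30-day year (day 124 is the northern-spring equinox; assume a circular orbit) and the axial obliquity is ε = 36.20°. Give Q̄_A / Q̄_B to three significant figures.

Q̄_A / Q̄_B ≈ 1.94

— Configuration A (φ=+39.8°):
Solar declination: sin δ = sin ε · sin λ_s = sin 36.20° × sin 92.7° = 0.58995, so δ = +36.153°.
cos H₀ = −tan(+39.8°) tan(+36.153°) = -0.6087, H₀ = 2.2253 rad.
Bracket: H₀ sin φ sin δ + cos φ cos δ sin H₀ = 2.2253×0.64011×0.58995 + 0.76828×0.80744×0.79336 = 0.840346 + 0.492153 = 1.332499.
Q̄ = (S₀/π) × [bracket] = (871/π) × 1.332499 = 369.43 W/m².
— Configuration B (φ=-33.7°):
Solar longitude: λ_s = 360° × (426 − 124)/661.30 = 164.403°.
sin δ = sin 36.20° × sin 164.403° = 0.15879, so δ = +9.137°.
cos H₀ = −tan(-33.7°) tan(+9.137°) = 0.1073, H₀ = 1.4633 rad.
Bracket: H₀ sin φ sin δ + cos φ cos δ sin H₀ = 1.4633×-0.55484×0.15879 + 0.83195×0.98731×0.99423 = -0.128921 + 0.816653 = 0.687732.
Q̄ = (S₀/π) × [bracket] = (871/π) × 0.687732 = 190.67 W/m².
Ratio Q̄_A / Q̄_B = 369.43 / 190.67 = 1.938.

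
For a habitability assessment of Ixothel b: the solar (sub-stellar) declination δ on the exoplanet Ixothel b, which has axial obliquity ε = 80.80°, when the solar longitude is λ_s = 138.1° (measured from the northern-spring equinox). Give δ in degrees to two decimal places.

δ = +41.24°

sin δ = sin ε · sin λ_s = sin 80.80° × sin 138.1° = 0.659242.
δ = arcsin(0.659242) = +41.24°.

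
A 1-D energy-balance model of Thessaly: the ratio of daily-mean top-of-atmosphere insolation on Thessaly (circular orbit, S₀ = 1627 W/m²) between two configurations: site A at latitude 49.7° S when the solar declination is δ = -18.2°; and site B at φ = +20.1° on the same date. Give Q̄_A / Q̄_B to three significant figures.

Q̄_A / Q̄_B ≈ 1.42

— Configuration A (φ=-49.7°):
cos H₀ = −tan(-49.7°) tan(-18.200°) = -0.3877, H₀ = 1.9689 rad.
Bracket: H₀ sin φ sin δ + cos φ cos δ sin H₀ = 1.9689×-0.76267×-0.31233 + 0.64679×0.94997×0.92179 = 0.469001 + 0.566376 = 1.035377.
Q̄ = (S₀/π) × [bracket] = (1627/π) × 1.035377 = 536.21 W/m².
— Configuration B (φ=+20.1°):
cos H₀ = −tan(+20.1°) tan(-18.200°) = 0.1203, H₀ = 1.4502 rad.
Bracket: H₀ sin φ sin δ + cos φ cos δ sin H₀ = 1.4502×0.34366×-0.31233 + 0.93909×0.94997×0.99274 = -0.155658 + 0.885631 = 0.729973.
Q̄ = (S₀/π) × [bracket] = (1627/π) × 0.729973 = 378.05 W/m².
Ratio Q̄_A / Q̄_B = 536.21 / 378.05 = 1.418.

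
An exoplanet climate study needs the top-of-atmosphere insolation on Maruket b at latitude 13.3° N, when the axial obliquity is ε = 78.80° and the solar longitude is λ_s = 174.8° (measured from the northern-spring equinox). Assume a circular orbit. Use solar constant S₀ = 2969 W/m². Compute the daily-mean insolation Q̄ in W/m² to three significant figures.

Q̄ ≈ 947 W/m²

Solar declination: sin δ = sin ε · sin λ_s = sin 78.80° × sin 174.8° = 0.08891, so δ = +5.101°.
cos H₀ = −tan(+13.3°) tan(+5.101°) = -0.0211, H₀ = 1.5919 rad.
Bracket: H₀ sin φ sin δ + cos φ cos δ sin H₀ = 1.5919×0.23005×0.08891 + 0.97318×0.99604×0.99978 = 0.032560 + 0.969113 = 1.001673.
Q̄ = (S₀/π) × [bracket] = (2969/π) × 1.001673 = 946.6 W/m².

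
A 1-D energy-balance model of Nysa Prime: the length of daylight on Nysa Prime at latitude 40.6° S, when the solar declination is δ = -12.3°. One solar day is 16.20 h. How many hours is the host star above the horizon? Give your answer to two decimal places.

9.07 h

cos h₀ = −tan ϕ · tan δ = −tan(-40.6°) × tan(-12.300°) = -0.1869, so h₀ = 1.7588 rad = 100.77°.
Daylight = 2h₀/(2π) × 16.20 h = (1.7588/π) × 16.20 = 9.07 h.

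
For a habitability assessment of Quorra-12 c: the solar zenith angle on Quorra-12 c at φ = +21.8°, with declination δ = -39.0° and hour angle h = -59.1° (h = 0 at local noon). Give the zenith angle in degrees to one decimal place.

cos θ_z = sin φ sin δ + cos φ cos δ cos h = -0.233709 + 0.370555 = 0.136846.
θ_z = arccos(0.136846) = 82.1°.

θ_z = 82.1°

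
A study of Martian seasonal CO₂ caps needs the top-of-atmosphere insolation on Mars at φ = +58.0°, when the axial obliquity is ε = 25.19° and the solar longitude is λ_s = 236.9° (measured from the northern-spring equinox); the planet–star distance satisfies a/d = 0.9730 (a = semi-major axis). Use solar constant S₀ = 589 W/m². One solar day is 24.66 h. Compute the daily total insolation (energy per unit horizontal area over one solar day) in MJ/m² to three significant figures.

1.82 MJ/m²

Solar declination: sin δ = sin ε · sin λ_s = sin 25.19° × sin 236.9° = -0.35655, so δ = -20.889°.
cos H₀ = −tan(+58.0°) tan(-20.889°) = 0.6107, H₀ = 0.9138 rad.
Bracket: H₀ sin φ sin δ + cos φ cos δ sin H₀ = 0.9138×0.84805×-0.35655 + 0.52992×0.93428×0.79183 = -0.276308 + 0.392030 = 0.115722.
Inverse-square distance factor (a/d)² = 0.9730² = 0.946729.
Q̄ = (S₀/π) × 0.946729 × [bracket] = (589/π) × 0.946729 × 0.115722 = 20.540 W/m².
Daily total = Q̄ × 24.66 h × 3600 s/h = 20.540 × 24.66 × 3600 / 10⁶ = 1.823 MJ/m².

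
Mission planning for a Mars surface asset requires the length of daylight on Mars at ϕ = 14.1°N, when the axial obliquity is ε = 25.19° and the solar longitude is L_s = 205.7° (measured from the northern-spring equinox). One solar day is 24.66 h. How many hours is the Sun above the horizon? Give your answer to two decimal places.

11.96 h

Solar declination: sin δ = sin ε · sin L_s = sin 25.19° × sin 205.7° = -0.18457, so δ = -10.636°.
cos h₀ = −tan ϕ · tan δ = −tan(+14.1°) × tan(-10.636°) = 0.0472, so h₀ = 1.5236 rad = 87.30°.
Daylight = 2h₀/(2π) × 24.66 h = (1.5236/π) × 24.66 = 11.96 h.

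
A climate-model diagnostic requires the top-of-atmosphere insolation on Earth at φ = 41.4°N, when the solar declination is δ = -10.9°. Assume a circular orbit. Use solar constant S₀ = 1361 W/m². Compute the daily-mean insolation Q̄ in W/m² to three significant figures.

Q̄ ≈ 239 W/m²

cos H₀ = −tan(+41.4°) tan(-10.900°) = 0.1698, H₀ = 1.4002 rad.
Bracket: H₀ sin φ sin δ + cos φ cos δ sin H₀ = 1.4002×0.66131×-0.18910 + 0.75011×0.98196×0.98548 = -0.175100 + 0.725883 = 0.550783.
Q̄ = (S₀/π) × [bracket] = (1361/π) × 0.550783 = 238.6 W/m².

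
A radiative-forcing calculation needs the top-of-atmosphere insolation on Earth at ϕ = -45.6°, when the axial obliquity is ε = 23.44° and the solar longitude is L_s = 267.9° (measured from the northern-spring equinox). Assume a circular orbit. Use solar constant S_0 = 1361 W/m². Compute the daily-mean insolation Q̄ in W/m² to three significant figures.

Solar declination: sin δ = sin ε · sin L_s = sin 23.44° × sin 267.9° = -0.39752, so δ = -23.423°.
cos h₀ = −tan(-45.6°) tan(-23.423°) = -0.4424, h₀ = 2.0291 rad.
Bracket: h₀ sin ϕ sin δ + cos ϕ cos δ sin h₀ = 2.0291×-0.71447×-0.39752 + 0.69966×0.91759×0.89682 = 0.576297 + 0.575759 = 1.152056.
Q̄ = (S_0/π) × [bracket] = (1361/π) × 1.152056 = 499.1 W/m².

Q̄ ≈ 499 W/m²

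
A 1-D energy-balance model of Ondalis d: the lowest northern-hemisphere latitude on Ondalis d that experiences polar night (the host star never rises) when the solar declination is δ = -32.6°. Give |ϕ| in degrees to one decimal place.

|ϕ| = 57.4°

Polar night requires cos h₀ = −tan ϕ tan δ ≥ 1, i.e. tan ϕ tan δ ≤ −1.
The boundary is |tan ϕ| · |tan δ| = 1, so |ϕ| = 90° − |δ| = 90° − 32.6° = 57.4° in the northern hemisphere.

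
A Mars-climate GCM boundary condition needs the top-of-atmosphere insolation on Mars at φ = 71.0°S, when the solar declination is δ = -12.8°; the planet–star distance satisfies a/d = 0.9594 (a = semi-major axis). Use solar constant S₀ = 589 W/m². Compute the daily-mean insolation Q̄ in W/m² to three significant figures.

Q̄ ≈ 124 W/m²

cos H₀ = −tan(-71.0°) tan(-12.800°) = -0.6598, H₀ = 2.2914 rad.
Bracket: H₀ sin φ sin δ + cos φ cos δ sin H₀ = 2.2914×-0.94552×-0.22155 + 0.32557×0.97515×0.75142 = 0.480002 + 0.238561 = 0.718563.
Inverse-square distance factor (a/d)² = 0.9594² = 0.920448.
Q̄ = (S₀/π) × 0.920448 × [bracket] = (589/π) × 0.920448 × 0.718563 = 124.0 W/m².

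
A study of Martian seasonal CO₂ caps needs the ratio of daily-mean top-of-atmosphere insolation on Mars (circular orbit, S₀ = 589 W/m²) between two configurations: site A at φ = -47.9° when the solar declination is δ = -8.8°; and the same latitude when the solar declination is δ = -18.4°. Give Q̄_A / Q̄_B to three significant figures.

Q̄_A / Q̄_B ≈ 0.812

— Configuration A (φ=-47.9°):
cos H₀ = −tan(-47.9°) tan(-8.800°) = -0.1713, H₀ = 1.7430 rad.
Bracket: H₀ sin φ sin δ + cos φ cos δ sin H₀ = 1.7430×-0.74198×-0.15299 + 0.67043×0.98823×0.98521 = 0.197858 + 0.652740 = 0.850598.
Q̄ = (S₀/π) × [bracket] = (589/π) × 0.850598 = 159.47 W/m².
— Configuration B (φ=-47.9°):
cos H₀ = −tan(-47.9°) tan(-18.400°) = -0.3682, H₀ = 1.9478 rad.
Bracket: H₀ sin φ sin δ + cos φ cos δ sin H₀ = 1.9478×-0.74198×-0.31565 + 0.67043×0.94888×0.92976 = 0.456186 + 0.591474 = 1.047660.
Q̄ = (S₀/π) × [bracket] = (589/π) × 1.047660 = 196.42 W/m².
Ratio Q̄_A / Q̄_B = 159.47 / 196.42 = 0.8119.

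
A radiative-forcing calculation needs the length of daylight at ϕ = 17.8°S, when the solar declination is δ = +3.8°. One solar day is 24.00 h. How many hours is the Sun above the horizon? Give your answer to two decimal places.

11.84 h

cos h₀ = −tan ϕ · tan δ = −tan(-17.8°) × tan(+3.800°) = 0.0213, so h₀ = 1.5495 rad = 88.78°.
Daylight = 2h₀/(2π) × 24.00 h = (1.5495/π) × 24.00 = 11.84 h.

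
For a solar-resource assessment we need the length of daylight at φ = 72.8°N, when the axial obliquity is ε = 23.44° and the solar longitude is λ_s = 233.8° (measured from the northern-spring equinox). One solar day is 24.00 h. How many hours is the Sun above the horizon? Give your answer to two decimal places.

0.00 h

Solar declination: sin δ = sin ε · sin λ_s = sin 23.44° × sin 233.8° = -0.32100, so δ = -18.723°.
cos H₀ = −tan φ · tan δ = 1.0949 ≥ 1, so the Sun never rises (polar night) and H₀ = 0.
Daylight = 2H₀/(2π) × 24.00 h = (0.0000/π) × 24.00 = 0.00 h.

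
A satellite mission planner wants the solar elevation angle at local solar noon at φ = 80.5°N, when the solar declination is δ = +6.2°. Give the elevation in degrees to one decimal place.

15.7°

At local noon the hour angle is zero, so the zenith angle equals |φ − δ| = |+80.5° − (+6.200°)| = 74.300°.
Elevation = 90° − 74.300° = 15.7°.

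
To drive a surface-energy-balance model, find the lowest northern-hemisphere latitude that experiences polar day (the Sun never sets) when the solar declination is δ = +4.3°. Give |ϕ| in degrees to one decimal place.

|ϕ| = 85.7°

Polar day requires cos h₀ = −tan ϕ tan δ ≤ −1, i.e. tan ϕ tan δ ≥ 1.
The boundary is |tan ϕ| · |tan δ| = 1, so |ϕ| = 90° − |δ| = 90° − 4.3° = 85.7° in the northern hemisphere.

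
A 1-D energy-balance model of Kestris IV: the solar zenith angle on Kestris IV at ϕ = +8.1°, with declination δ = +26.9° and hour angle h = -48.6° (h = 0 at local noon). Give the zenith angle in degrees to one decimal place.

cos θ_z = sin ϕ sin δ + cos ϕ cos δ cos h = 0.063749 + 0.583873 = 0.647622.
θ_z = arccos(0.647622) = 49.6°.

θ_z = 49.6°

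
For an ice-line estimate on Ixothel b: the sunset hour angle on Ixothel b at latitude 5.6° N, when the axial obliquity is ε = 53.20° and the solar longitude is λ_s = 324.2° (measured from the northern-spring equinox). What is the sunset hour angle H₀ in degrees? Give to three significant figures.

H₀ = 87.0°

Solar declination: sin δ = sin ε · sin λ_s = sin 53.20° × sin 324.2° = -0.46839, so δ = -27.930°.
cos H₀ = −tan φ · tan δ = −tan(+5.6°) × tan(-27.930°) = 0.0520, so H₀ = 1.5188 rad = 87.02°.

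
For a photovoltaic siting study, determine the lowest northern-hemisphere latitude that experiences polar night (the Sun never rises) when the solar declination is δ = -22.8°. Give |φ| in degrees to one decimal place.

|φ| = 67.2°

Polar night requires cos H₀ = −tan φ tan δ ≥ 1, i.e. tan φ tan δ ≤ −1.
The boundary is |tan φ| · |tan δ| = 1, so |φ| = 90° − |δ| = 90° − 22.8° = 67.2° in the northern hemisphere.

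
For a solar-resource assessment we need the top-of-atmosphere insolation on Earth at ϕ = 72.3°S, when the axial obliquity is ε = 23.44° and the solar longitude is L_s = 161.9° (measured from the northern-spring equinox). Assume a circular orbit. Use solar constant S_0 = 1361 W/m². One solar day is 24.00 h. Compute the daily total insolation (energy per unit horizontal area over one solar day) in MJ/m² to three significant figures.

5.24 MJ/m²

Solar declination: sin δ = sin ε · sin L_s = sin 23.44° × sin 161.9° = 0.12358, so δ = +7.099°.
cos h₀ = −tan(-72.3°) tan(+7.099°) = 0.3902, h₀ = 1.1699 rad.
Bracket: h₀ sin ϕ sin δ + cos ϕ cos δ sin h₀ = 1.1699×-0.95266×0.12358 + 0.30403×0.99233×0.92072 = -0.137732 + 0.277779 = 0.140047.
Q̄ = (S_0/π) × [bracket] = (1361/π) × 0.140047 = 60.671 W/m².
Daily total = Q̄ × 24.00 h × 3600 s/h = 60.671 × 24.00 × 3600 / 10⁶ = 5.242 MJ/m².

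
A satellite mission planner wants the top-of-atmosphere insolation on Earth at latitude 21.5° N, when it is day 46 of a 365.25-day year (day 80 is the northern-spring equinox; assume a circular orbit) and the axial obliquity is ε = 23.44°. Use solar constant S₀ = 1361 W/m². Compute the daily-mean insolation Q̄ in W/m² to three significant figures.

Q̄ ≈ 340 W/m²

Solar longitude: λ_s = 360° × (46 − 80)/365.25 = -33.511°, i.e. -33.511° + 360° = 326.489°.
sin δ = sin 23.44° × sin 326.489° = -0.21962, so δ = -12.687°.
cos H₀ = −tan(+21.5°) tan(-12.687°) = 0.0887, H₀ = 1.4820 rad.
Bracket: H₀ sin φ sin δ + cos φ cos δ sin H₀ = 1.4820×0.36650×-0.21962 + 0.93042×0.97559×0.99606 = -0.119287 + 0.904132 = 0.784845.
Q̄ = (S₀/π) × [bracket] = (1361/π) × 0.784845 = 340.0 W/m².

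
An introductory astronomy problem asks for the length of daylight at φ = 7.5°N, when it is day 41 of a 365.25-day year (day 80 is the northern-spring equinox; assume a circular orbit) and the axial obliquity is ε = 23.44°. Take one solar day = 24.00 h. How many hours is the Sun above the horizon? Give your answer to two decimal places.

11.74 h

Solar longitude: λ_s = 360° × (41 − 80)/365.25 = -38.439°, i.e. -38.439° + 360° = 321.561°.
sin δ = sin 23.44° × sin 321.561° = -0.24730, so δ = -14.318°.
cos H₀ = −tan φ · tan δ = −tan(+7.5°) × tan(-14.318°) = 0.0336, so H₀ = 1.5372 rad = 88.07°.
Daylight = 2H₀/(2π) × 24.00 h = (1.5372/π) × 24.00 = 11.74 h.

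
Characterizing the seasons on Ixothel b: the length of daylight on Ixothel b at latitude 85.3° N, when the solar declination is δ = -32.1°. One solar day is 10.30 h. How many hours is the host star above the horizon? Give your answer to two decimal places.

0.00 h

cos h₀ = −tan ϕ · tan δ = 7.6300 ≥ 1, so the host star never rises (polar night) and h₀ = 0.
Daylight = 2h₀/(2π) × 10.30 h = (0.0000/π) × 10.30 = 0.00 h.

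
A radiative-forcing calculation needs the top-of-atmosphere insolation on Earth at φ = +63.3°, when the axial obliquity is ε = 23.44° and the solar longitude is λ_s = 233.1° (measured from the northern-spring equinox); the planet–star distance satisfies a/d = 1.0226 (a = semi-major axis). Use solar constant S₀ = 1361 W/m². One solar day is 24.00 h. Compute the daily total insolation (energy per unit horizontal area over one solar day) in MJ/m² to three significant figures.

3.07 MJ/m²

Solar declination: sin δ = sin ε · sin λ_s = sin 23.44° × sin 233.1° = -0.31811, so δ = -18.548°.
cos H₀ = −tan(+63.3°) tan(-18.548°) = 0.6671, H₀ = 0.8404 rad.
Bracket: H₀ sin φ sin δ + cos φ cos δ sin H₀ = 0.8404×0.89337×-0.31811 + 0.44932×0.94806×0.74494 = -0.238833 + 0.317331 = 0.078498.
Inverse-square distance factor (a/d)² = 1.0226² = 1.045711.
Q̄ = (S₀/π) × 1.045711 × [bracket] = (1361/π) × 1.045711 × 0.078498 = 35.561 W/m².
Daily total = Q̄ × 24.00 h × 3600 s/h = 35.561 × 24.00 × 3600 / 10⁶ = 3.072 MJ/m².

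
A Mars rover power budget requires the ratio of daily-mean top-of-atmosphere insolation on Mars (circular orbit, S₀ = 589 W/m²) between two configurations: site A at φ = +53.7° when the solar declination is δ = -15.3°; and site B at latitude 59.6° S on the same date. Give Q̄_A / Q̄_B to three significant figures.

— Configuration A (φ=+53.7°):
cos H₀ = −tan(+53.7°) tan(-15.300°) = 0.3724, H₀ = 1.1892 rad.
Bracket: H₀ sin φ sin δ + cos φ cos δ sin H₀ = 1.1892×0.80593×-0.26387 + 0.59201×0.96456×0.92806 = -0.252896 + 0.529949 = 0.277053.
Q̄ = (S₀/π) × [bracket] = (589/π) × 0.277053 = 51.943 W/m².
— Configuration B (φ=-59.6°):
cos H₀ = −tan(-59.6°) tan(-15.300°) = -0.4663, H₀ = 2.0559 rad.
Bracket: H₀ sin φ sin δ + cos φ cos δ sin H₀ = 2.0559×-0.86251×-0.26387 + 0.50603×0.96456×0.88463 = 0.467903 + 0.431785 = 0.899688.
Q̄ = (S₀/π) × [bracket] = (589/π) × 0.899688 = 168.68 W/m².
Ratio Q̄_A / Q̄_B = 51.943 / 168.68 = 0.3079.

Q̄_A / Q̄_B ≈ 0.308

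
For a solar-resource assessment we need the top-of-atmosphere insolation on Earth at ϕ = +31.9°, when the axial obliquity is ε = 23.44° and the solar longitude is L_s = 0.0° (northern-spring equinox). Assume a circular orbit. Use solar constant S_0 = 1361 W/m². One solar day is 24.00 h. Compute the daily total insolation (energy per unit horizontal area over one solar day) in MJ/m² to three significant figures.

31.8 MJ/m²

Solar declination: sin δ = sin ε · sin L_s = sin 23.44° × sin 0.0° = 0.00000, so δ = +0.000°.
cos h₀ = −tan(+31.9°) tan(+0.000°) = -0.0000, h₀ = 1.5708 rad.
Bracket: h₀ sin ϕ sin δ + cos ϕ cos δ sin h₀ = 1.5708×0.52844×0.00000 + 0.84897×1.00000×1.00000 = 0.000000 + 0.848970 = 0.848970.
Q̄ = (S_0/π) × [bracket] = (1361/π) × 0.848970 = 367.79 W/m².
Daily total = Q̄ × 24.00 h × 3600 s/h = 367.79 × 24.00 × 3600 / 10⁶ = 31.78 MJ/m².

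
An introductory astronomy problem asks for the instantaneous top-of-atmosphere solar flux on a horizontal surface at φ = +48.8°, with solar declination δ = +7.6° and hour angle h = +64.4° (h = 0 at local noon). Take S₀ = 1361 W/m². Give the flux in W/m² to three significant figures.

519 W/m²

cos θ_z = sin φ sin δ + cos φ cos δ cos h = 0.099512 + 0.282110 = 0.381622.
Flux = S₀ · cos θ_z = 1361 × 0.381622 = 519.4 W/m².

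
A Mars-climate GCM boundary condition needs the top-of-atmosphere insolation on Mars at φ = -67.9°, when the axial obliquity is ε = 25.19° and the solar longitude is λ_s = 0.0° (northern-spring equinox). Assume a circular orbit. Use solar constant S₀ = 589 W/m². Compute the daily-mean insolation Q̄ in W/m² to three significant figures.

Solar declination: sin δ = sin ε · sin λ_s = sin 25.19° × sin 0.0° = 0.00000, so δ = +0.000°.
cos H₀ = −tan(-67.9°) tan(+0.000°) = 0.0000, H₀ = 1.5708 rad.
Bracket: H₀ sin φ sin δ + cos φ cos δ sin H₀ = 1.5708×-0.92653×0.00000 + 0.37622×1.00000×1.00000 = -0.000000 + 0.376220 = 0.376220.
Q̄ = (S₀/π) × [bracket] = (589/π) × 0.376220 = 70.54 W/m².

Q̄ ≈ 70.5 W/m²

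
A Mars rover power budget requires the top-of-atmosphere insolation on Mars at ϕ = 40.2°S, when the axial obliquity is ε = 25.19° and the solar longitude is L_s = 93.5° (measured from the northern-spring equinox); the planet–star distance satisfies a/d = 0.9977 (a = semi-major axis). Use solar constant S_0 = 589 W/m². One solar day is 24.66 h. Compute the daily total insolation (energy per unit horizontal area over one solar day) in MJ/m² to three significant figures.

Solar declination: sin δ = sin ε · sin L_s = sin 25.19° × sin 93.5° = 0.42483, so δ = +25.140°.
cos h₀ = −tan(-40.2°) tan(+25.140°) = 0.3966, h₀ = 1.1630 rad.
Bracket: h₀ sin ϕ sin δ + cos ϕ cos δ sin h₀ = 1.1630×-0.64546×0.42483 + 0.76380×0.90527×0.91800 = -0.318907 + 0.634747 = 0.315840.
Inverse-square distance factor (a/d)² = 0.9977² = 0.995405.
Q̄ = (S_0/π) × 0.995405 × [bracket] = (589/π) × 0.995405 × 0.315840 = 58.943 W/m².
Daily total = Q̄ × 24.66 h × 3600 s/h = 58.943 × 24.66 × 3600 / 10⁶ = 5.233 MJ/m².

5.23 MJ/m²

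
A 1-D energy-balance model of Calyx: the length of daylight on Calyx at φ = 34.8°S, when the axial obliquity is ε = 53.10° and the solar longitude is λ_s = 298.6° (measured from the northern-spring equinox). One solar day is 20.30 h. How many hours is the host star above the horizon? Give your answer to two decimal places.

15.03 h

Solar declination: sin δ = sin ε · sin λ_s = sin 53.10° × sin 298.6° = -0.70211, so δ = -44.596°.
cos H₀ = −tan φ · tan δ = −tan(-34.8°) × tan(-44.596°) = -0.6853, so H₀ = 2.3258 rad = 133.26°.
Daylight = 2H₀/(2π) × 20.30 h = (2.3258/π) × 20.30 = 15.03 h.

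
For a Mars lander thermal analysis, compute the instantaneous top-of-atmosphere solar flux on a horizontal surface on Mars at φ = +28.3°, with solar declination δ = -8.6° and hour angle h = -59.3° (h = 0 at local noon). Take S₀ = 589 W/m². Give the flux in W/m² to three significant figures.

cos θ_z = sin φ sin δ + cos φ cos δ cos h = -0.070893 + 0.444467 = 0.373574.
Flux = S₀ · cos θ_z = 589 × 0.373574 = 220.0 W/m².

220 W/m²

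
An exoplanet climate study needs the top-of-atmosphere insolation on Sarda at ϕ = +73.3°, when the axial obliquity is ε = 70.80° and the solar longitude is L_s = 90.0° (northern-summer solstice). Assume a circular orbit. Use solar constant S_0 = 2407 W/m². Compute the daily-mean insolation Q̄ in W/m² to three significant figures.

Q̄ ≈ 2.18e+03 W/m²

Solar declination: sin δ = sin ε · sin L_s = sin 70.80° × sin 90.0° = 0.94438, so δ = +70.800°.
cos h₀ = −tan(+73.3°) tan(+70.800°) = -9.5716 ≤ −1 ⇒ polar day, h₀ = π.
Bracket: h₀ sin ϕ sin δ + cos ϕ cos δ sin h₀ = 3.1416×0.95782×0.94438 + 0.28736×0.32887×0.00000 = 2.841722 + 0.000000 = 2.841722.
Q̄ = (S_0/π) × [bracket] = (2407/π) × 2.841722 = 2177 W/m².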